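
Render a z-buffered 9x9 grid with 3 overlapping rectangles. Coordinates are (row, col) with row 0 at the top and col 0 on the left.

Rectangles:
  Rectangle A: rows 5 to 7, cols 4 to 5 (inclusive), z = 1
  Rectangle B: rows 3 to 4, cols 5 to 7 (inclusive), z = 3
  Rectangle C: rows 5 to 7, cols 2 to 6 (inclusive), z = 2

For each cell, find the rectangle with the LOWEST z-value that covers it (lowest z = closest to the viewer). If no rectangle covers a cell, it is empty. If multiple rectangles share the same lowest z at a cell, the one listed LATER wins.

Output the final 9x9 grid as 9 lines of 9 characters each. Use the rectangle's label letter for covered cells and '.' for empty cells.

.........
.........
.........
.....BBB.
.....BBB.
..CCAAC..
..CCAAC..
..CCAAC..
.........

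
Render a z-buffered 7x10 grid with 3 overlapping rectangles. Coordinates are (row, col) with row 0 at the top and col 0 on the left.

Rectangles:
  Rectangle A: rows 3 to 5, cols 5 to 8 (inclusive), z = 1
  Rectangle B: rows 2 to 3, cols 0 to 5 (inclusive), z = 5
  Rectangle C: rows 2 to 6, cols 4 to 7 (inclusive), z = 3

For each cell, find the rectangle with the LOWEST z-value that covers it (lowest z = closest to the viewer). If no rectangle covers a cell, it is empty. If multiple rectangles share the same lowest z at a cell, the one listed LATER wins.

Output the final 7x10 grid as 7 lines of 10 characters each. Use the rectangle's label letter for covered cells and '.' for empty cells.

..........
..........
BBBBCCCC..
BBBBCAAAA.
....CAAAA.
....CAAAA.
....CCCC..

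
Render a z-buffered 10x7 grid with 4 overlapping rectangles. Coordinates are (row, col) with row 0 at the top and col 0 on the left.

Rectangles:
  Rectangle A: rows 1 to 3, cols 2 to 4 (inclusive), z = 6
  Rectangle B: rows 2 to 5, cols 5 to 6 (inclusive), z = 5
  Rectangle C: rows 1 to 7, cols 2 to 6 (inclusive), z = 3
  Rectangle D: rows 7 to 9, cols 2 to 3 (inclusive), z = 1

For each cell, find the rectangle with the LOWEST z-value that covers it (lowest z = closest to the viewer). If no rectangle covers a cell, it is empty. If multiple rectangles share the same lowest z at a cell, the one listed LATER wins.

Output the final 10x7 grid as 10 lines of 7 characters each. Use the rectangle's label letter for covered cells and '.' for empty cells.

.......
..CCCCC
..CCCCC
..CCCCC
..CCCCC
..CCCCC
..CCCCC
..DDCCC
..DD...
..DD...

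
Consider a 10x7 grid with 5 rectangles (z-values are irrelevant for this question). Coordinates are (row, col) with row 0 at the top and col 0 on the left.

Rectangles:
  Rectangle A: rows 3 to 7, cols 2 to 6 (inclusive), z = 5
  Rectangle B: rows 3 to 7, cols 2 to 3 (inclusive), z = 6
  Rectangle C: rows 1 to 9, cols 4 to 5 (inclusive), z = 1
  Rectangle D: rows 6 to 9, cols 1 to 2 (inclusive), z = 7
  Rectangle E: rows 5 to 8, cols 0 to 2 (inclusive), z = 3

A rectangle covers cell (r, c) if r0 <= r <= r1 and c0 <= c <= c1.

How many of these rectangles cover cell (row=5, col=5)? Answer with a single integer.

Answer: 2

Derivation:
Check cell (5,5):
  A: rows 3-7 cols 2-6 -> covers
  B: rows 3-7 cols 2-3 -> outside (col miss)
  C: rows 1-9 cols 4-5 -> covers
  D: rows 6-9 cols 1-2 -> outside (row miss)
  E: rows 5-8 cols 0-2 -> outside (col miss)
Count covering = 2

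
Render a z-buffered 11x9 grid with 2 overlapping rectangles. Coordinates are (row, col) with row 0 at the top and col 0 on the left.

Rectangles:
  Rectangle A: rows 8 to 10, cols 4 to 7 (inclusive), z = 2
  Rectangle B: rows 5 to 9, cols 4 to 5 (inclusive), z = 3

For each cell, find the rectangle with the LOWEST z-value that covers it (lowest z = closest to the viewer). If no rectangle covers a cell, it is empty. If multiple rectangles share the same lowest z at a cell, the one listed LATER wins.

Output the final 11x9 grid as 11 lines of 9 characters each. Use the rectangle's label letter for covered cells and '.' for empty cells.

.........
.........
.........
.........
.........
....BB...
....BB...
....BB...
....AAAA.
....AAAA.
....AAAA.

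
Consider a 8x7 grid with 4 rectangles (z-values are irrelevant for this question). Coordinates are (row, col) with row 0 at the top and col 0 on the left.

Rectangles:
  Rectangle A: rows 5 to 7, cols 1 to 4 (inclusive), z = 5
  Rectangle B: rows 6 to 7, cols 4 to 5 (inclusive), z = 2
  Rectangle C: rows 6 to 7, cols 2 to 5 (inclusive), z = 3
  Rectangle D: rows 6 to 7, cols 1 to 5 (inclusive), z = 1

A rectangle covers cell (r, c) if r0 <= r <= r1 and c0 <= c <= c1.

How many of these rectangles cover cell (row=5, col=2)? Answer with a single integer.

Answer: 1

Derivation:
Check cell (5,2):
  A: rows 5-7 cols 1-4 -> covers
  B: rows 6-7 cols 4-5 -> outside (row miss)
  C: rows 6-7 cols 2-5 -> outside (row miss)
  D: rows 6-7 cols 1-5 -> outside (row miss)
Count covering = 1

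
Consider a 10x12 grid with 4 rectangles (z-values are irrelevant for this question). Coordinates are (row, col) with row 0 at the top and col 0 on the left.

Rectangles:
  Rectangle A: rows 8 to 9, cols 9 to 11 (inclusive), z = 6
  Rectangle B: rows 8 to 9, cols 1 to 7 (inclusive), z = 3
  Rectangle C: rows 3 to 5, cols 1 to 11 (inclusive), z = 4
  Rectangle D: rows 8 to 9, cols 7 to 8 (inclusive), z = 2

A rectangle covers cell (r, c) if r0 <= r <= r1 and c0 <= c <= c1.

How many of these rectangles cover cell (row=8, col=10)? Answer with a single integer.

Check cell (8,10):
  A: rows 8-9 cols 9-11 -> covers
  B: rows 8-9 cols 1-7 -> outside (col miss)
  C: rows 3-5 cols 1-11 -> outside (row miss)
  D: rows 8-9 cols 7-8 -> outside (col miss)
Count covering = 1

Answer: 1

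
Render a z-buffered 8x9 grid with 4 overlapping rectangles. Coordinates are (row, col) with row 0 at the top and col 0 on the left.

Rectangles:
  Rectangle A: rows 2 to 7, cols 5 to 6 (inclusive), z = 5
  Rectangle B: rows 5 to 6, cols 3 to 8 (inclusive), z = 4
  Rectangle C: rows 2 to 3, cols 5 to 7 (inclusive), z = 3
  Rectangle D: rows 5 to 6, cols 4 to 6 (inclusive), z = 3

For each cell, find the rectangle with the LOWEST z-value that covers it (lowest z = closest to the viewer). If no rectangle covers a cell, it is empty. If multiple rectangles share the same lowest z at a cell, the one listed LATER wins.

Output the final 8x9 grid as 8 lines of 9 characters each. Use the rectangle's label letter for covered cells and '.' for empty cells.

.........
.........
.....CCC.
.....CCC.
.....AA..
...BDDDBB
...BDDDBB
.....AA..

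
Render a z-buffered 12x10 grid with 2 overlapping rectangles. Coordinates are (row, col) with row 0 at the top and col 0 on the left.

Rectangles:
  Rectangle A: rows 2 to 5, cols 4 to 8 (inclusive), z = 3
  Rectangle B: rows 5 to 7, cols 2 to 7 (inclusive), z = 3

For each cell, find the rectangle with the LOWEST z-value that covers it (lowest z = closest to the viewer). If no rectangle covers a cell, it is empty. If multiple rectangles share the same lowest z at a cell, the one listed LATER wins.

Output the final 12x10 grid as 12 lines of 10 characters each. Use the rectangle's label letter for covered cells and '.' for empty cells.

..........
..........
....AAAAA.
....AAAAA.
....AAAAA.
..BBBBBBA.
..BBBBBB..
..BBBBBB..
..........
..........
..........
..........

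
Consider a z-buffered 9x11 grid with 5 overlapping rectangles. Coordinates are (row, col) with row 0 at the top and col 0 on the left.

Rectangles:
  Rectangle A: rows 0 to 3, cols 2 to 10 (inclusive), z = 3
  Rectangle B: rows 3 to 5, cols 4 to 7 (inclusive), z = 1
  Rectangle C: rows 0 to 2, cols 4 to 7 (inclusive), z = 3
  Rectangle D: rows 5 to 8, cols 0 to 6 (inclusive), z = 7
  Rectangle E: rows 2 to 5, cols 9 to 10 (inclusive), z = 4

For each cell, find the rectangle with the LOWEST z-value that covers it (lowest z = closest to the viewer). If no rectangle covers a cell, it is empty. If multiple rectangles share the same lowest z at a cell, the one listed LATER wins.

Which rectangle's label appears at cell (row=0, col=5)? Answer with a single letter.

Answer: C

Derivation:
Check cell (0,5):
  A: rows 0-3 cols 2-10 z=3 -> covers; best now A (z=3)
  B: rows 3-5 cols 4-7 -> outside (row miss)
  C: rows 0-2 cols 4-7 z=3 -> covers; best now C (z=3)
  D: rows 5-8 cols 0-6 -> outside (row miss)
  E: rows 2-5 cols 9-10 -> outside (row miss)
Winner: C at z=3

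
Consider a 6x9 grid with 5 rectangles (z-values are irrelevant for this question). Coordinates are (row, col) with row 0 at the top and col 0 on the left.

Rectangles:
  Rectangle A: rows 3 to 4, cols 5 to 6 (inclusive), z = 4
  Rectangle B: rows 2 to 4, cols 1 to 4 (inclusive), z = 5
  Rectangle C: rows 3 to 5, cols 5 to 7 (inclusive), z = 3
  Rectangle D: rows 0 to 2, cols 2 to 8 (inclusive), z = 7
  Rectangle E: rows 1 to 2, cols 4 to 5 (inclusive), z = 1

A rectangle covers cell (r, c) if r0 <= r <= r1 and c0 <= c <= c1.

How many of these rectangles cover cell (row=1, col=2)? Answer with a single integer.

Check cell (1,2):
  A: rows 3-4 cols 5-6 -> outside (row miss)
  B: rows 2-4 cols 1-4 -> outside (row miss)
  C: rows 3-5 cols 5-7 -> outside (row miss)
  D: rows 0-2 cols 2-8 -> covers
  E: rows 1-2 cols 4-5 -> outside (col miss)
Count covering = 1

Answer: 1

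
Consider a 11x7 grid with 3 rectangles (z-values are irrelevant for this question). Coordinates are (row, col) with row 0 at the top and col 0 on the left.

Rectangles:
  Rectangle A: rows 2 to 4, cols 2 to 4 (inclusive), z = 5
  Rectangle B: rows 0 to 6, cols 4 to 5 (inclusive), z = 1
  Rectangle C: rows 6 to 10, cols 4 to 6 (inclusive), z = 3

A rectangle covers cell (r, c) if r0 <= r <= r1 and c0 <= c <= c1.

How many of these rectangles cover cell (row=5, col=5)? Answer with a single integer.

Answer: 1

Derivation:
Check cell (5,5):
  A: rows 2-4 cols 2-4 -> outside (row miss)
  B: rows 0-6 cols 4-5 -> covers
  C: rows 6-10 cols 4-6 -> outside (row miss)
Count covering = 1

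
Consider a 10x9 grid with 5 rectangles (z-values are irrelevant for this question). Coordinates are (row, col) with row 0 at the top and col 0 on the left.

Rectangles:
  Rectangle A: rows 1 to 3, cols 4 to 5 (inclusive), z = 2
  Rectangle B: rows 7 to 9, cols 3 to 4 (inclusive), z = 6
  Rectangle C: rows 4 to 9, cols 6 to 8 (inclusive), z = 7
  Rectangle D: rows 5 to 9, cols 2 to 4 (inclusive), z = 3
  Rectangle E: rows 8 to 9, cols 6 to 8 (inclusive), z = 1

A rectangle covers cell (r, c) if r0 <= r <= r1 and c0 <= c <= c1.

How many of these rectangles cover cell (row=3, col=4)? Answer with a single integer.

Answer: 1

Derivation:
Check cell (3,4):
  A: rows 1-3 cols 4-5 -> covers
  B: rows 7-9 cols 3-4 -> outside (row miss)
  C: rows 4-9 cols 6-8 -> outside (row miss)
  D: rows 5-9 cols 2-4 -> outside (row miss)
  E: rows 8-9 cols 6-8 -> outside (row miss)
Count covering = 1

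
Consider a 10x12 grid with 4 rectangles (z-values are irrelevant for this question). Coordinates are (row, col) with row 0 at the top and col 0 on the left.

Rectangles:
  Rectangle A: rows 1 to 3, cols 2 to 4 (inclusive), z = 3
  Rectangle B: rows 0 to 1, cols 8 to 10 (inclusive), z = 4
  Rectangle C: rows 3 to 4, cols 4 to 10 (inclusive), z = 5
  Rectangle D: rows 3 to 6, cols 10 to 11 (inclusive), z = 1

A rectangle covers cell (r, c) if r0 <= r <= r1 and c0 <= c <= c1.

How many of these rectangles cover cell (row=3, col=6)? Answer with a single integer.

Check cell (3,6):
  A: rows 1-3 cols 2-4 -> outside (col miss)
  B: rows 0-1 cols 8-10 -> outside (row miss)
  C: rows 3-4 cols 4-10 -> covers
  D: rows 3-6 cols 10-11 -> outside (col miss)
Count covering = 1

Answer: 1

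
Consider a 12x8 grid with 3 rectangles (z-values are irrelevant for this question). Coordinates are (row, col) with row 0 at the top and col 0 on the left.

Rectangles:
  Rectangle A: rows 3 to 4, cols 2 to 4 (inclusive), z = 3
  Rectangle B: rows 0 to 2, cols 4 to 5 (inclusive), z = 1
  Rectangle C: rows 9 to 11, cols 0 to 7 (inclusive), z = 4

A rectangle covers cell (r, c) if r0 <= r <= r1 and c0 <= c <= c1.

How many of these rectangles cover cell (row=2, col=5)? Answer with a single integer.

Check cell (2,5):
  A: rows 3-4 cols 2-4 -> outside (row miss)
  B: rows 0-2 cols 4-5 -> covers
  C: rows 9-11 cols 0-7 -> outside (row miss)
Count covering = 1

Answer: 1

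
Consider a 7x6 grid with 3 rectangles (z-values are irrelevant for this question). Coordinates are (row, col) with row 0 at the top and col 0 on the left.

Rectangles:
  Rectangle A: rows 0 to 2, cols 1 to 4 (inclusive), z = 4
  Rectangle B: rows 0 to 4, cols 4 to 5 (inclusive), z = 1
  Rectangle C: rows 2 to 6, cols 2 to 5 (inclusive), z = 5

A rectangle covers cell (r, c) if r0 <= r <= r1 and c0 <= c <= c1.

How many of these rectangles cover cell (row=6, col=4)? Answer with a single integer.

Answer: 1

Derivation:
Check cell (6,4):
  A: rows 0-2 cols 1-4 -> outside (row miss)
  B: rows 0-4 cols 4-5 -> outside (row miss)
  C: rows 2-6 cols 2-5 -> covers
Count covering = 1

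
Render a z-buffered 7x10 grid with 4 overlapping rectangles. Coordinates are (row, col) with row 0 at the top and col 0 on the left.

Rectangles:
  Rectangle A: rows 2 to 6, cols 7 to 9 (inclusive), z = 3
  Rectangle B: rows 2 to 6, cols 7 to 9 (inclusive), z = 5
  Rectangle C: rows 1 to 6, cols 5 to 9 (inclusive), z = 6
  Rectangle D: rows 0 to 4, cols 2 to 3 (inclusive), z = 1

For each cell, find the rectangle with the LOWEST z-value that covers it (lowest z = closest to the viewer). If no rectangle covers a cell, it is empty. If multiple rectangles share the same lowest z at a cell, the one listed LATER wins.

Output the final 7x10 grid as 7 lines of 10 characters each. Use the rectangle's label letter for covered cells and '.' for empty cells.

..DD......
..DD.CCCCC
..DD.CCAAA
..DD.CCAAA
..DD.CCAAA
.....CCAAA
.....CCAAA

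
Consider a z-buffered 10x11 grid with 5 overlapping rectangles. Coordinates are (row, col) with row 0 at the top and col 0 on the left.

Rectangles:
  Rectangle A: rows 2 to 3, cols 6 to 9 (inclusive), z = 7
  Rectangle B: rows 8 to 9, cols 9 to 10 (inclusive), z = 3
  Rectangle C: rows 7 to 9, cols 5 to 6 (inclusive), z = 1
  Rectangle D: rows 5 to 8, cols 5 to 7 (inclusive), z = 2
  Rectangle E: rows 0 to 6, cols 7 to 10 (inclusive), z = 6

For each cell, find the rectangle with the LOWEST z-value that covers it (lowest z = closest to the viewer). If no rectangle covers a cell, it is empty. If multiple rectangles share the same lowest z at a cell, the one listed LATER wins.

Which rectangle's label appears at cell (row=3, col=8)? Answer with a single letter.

Answer: E

Derivation:
Check cell (3,8):
  A: rows 2-3 cols 6-9 z=7 -> covers; best now A (z=7)
  B: rows 8-9 cols 9-10 -> outside (row miss)
  C: rows 7-9 cols 5-6 -> outside (row miss)
  D: rows 5-8 cols 5-7 -> outside (row miss)
  E: rows 0-6 cols 7-10 z=6 -> covers; best now E (z=6)
Winner: E at z=6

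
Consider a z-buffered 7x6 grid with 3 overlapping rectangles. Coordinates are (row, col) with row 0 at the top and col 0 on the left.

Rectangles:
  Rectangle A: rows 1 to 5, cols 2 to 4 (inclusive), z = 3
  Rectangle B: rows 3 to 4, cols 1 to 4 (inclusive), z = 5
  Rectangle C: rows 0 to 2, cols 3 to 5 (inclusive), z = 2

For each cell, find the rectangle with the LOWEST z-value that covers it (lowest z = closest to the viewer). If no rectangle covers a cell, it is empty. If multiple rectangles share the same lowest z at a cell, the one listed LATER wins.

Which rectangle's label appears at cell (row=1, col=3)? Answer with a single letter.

Answer: C

Derivation:
Check cell (1,3):
  A: rows 1-5 cols 2-4 z=3 -> covers; best now A (z=3)
  B: rows 3-4 cols 1-4 -> outside (row miss)
  C: rows 0-2 cols 3-5 z=2 -> covers; best now C (z=2)
Winner: C at z=2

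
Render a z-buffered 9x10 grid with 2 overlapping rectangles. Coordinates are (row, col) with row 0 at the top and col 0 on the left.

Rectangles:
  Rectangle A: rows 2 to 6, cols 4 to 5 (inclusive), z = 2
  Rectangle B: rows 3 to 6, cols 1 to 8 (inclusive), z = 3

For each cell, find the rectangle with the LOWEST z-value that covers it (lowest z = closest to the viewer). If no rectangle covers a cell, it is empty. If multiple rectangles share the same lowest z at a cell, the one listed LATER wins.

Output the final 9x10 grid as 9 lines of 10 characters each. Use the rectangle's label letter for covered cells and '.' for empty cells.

..........
..........
....AA....
.BBBAABBB.
.BBBAABBB.
.BBBAABBB.
.BBBAABBB.
..........
..........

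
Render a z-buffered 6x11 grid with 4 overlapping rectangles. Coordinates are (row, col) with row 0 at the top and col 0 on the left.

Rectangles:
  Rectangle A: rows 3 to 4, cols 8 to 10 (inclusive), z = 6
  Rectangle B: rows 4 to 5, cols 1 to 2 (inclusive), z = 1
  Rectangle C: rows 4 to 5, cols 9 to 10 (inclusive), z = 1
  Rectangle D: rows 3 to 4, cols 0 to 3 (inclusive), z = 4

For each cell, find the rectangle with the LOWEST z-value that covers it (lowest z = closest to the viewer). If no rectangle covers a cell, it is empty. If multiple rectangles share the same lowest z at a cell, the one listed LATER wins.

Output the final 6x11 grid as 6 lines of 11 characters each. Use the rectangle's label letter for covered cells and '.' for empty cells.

...........
...........
...........
DDDD....AAA
DBBD....ACC
.BB......CC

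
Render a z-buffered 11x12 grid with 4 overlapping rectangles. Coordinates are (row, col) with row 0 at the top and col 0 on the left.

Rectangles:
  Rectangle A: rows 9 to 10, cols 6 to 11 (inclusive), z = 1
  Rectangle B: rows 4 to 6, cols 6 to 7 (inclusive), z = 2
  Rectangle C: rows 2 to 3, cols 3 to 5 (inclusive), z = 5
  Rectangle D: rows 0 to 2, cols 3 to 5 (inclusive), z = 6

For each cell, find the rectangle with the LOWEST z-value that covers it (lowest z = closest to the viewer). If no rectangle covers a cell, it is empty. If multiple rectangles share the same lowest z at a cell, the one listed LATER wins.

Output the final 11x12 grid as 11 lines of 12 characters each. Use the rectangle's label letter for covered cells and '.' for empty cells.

...DDD......
...DDD......
...CCC......
...CCC......
......BB....
......BB....
......BB....
............
............
......AAAAAA
......AAAAAA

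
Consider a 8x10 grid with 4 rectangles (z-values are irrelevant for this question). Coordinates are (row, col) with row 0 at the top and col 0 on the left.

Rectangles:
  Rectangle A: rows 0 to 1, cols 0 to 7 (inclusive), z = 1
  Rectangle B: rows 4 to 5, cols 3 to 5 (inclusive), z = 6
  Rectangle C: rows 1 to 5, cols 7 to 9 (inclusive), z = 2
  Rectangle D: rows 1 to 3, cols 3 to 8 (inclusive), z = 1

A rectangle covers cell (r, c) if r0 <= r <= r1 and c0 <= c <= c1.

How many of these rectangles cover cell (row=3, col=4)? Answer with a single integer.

Answer: 1

Derivation:
Check cell (3,4):
  A: rows 0-1 cols 0-7 -> outside (row miss)
  B: rows 4-5 cols 3-5 -> outside (row miss)
  C: rows 1-5 cols 7-9 -> outside (col miss)
  D: rows 1-3 cols 3-8 -> covers
Count covering = 1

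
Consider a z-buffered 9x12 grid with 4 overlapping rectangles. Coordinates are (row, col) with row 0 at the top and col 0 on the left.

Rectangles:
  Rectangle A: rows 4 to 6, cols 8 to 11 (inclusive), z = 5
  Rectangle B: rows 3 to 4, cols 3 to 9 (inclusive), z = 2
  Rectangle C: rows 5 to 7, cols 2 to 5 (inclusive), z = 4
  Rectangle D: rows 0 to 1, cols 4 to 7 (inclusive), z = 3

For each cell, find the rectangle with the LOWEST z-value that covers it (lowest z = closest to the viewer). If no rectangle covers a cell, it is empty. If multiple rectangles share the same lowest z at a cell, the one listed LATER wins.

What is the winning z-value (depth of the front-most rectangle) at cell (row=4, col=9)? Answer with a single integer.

Check cell (4,9):
  A: rows 4-6 cols 8-11 z=5 -> covers; best now A (z=5)
  B: rows 3-4 cols 3-9 z=2 -> covers; best now B (z=2)
  C: rows 5-7 cols 2-5 -> outside (row miss)
  D: rows 0-1 cols 4-7 -> outside (row miss)
Winner: B at z=2

Answer: 2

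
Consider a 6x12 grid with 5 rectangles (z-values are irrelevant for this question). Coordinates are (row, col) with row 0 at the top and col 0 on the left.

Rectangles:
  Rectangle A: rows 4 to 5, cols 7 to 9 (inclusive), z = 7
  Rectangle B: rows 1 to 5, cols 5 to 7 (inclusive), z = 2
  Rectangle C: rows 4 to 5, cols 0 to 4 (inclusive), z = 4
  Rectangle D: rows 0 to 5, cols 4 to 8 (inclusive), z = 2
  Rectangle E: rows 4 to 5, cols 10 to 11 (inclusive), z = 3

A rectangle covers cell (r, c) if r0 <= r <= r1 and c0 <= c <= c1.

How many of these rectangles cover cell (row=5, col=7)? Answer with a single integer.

Check cell (5,7):
  A: rows 4-5 cols 7-9 -> covers
  B: rows 1-5 cols 5-7 -> covers
  C: rows 4-5 cols 0-4 -> outside (col miss)
  D: rows 0-5 cols 4-8 -> covers
  E: rows 4-5 cols 10-11 -> outside (col miss)
Count covering = 3

Answer: 3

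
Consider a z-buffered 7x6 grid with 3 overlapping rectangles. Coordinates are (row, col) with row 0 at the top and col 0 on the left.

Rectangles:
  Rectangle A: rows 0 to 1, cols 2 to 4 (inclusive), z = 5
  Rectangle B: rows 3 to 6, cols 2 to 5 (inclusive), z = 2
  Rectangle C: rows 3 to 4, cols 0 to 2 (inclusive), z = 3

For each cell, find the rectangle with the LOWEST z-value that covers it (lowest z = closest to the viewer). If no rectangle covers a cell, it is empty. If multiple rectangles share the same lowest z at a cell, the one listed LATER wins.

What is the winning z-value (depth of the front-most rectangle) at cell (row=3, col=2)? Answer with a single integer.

Answer: 2

Derivation:
Check cell (3,2):
  A: rows 0-1 cols 2-4 -> outside (row miss)
  B: rows 3-6 cols 2-5 z=2 -> covers; best now B (z=2)
  C: rows 3-4 cols 0-2 z=3 -> covers; best now B (z=2)
Winner: B at z=2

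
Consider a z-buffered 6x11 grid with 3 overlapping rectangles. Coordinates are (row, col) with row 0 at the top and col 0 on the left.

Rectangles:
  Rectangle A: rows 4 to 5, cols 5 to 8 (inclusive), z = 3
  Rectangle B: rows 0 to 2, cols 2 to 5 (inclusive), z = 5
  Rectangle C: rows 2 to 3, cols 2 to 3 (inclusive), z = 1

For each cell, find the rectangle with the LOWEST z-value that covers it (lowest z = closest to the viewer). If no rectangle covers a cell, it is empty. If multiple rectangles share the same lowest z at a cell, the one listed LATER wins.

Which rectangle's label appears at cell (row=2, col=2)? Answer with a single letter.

Answer: C

Derivation:
Check cell (2,2):
  A: rows 4-5 cols 5-8 -> outside (row miss)
  B: rows 0-2 cols 2-5 z=5 -> covers; best now B (z=5)
  C: rows 2-3 cols 2-3 z=1 -> covers; best now C (z=1)
Winner: C at z=1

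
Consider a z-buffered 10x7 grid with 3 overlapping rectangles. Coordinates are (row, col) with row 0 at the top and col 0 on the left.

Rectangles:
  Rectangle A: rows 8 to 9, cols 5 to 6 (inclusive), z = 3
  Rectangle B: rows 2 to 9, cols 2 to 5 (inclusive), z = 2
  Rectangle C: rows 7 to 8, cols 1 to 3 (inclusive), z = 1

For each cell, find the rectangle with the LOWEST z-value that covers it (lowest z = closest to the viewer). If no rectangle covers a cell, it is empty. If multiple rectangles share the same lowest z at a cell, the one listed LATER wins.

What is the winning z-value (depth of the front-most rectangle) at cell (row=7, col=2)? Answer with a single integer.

Check cell (7,2):
  A: rows 8-9 cols 5-6 -> outside (row miss)
  B: rows 2-9 cols 2-5 z=2 -> covers; best now B (z=2)
  C: rows 7-8 cols 1-3 z=1 -> covers; best now C (z=1)
Winner: C at z=1

Answer: 1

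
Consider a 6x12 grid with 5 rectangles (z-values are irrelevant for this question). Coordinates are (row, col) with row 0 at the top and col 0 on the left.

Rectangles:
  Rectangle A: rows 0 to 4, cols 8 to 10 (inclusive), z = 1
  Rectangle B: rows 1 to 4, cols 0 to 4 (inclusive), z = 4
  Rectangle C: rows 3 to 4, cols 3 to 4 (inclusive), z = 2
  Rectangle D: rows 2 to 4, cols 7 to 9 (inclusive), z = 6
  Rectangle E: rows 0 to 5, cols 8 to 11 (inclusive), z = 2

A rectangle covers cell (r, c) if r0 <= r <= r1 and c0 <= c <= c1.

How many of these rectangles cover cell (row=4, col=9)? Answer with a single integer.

Check cell (4,9):
  A: rows 0-4 cols 8-10 -> covers
  B: rows 1-4 cols 0-4 -> outside (col miss)
  C: rows 3-4 cols 3-4 -> outside (col miss)
  D: rows 2-4 cols 7-9 -> covers
  E: rows 0-5 cols 8-11 -> covers
Count covering = 3

Answer: 3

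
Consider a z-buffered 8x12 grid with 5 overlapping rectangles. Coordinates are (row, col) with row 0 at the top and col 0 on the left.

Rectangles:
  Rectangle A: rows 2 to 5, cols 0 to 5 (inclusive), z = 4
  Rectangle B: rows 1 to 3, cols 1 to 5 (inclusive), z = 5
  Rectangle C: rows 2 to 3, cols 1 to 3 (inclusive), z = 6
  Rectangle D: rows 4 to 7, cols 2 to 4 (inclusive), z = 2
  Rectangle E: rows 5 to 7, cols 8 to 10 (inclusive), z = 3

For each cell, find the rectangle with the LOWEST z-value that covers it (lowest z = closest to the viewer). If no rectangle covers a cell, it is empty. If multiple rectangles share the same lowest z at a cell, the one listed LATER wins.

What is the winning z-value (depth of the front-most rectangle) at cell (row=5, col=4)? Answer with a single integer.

Check cell (5,4):
  A: rows 2-5 cols 0-5 z=4 -> covers; best now A (z=4)
  B: rows 1-3 cols 1-5 -> outside (row miss)
  C: rows 2-3 cols 1-3 -> outside (row miss)
  D: rows 4-7 cols 2-4 z=2 -> covers; best now D (z=2)
  E: rows 5-7 cols 8-10 -> outside (col miss)
Winner: D at z=2

Answer: 2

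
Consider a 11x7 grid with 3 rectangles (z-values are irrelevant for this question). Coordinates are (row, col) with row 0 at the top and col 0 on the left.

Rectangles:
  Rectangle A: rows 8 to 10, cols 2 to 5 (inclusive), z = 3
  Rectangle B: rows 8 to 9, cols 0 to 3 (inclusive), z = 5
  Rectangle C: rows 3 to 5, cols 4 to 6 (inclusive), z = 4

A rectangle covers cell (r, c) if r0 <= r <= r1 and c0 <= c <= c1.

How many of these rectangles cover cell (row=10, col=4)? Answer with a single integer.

Check cell (10,4):
  A: rows 8-10 cols 2-5 -> covers
  B: rows 8-9 cols 0-3 -> outside (row miss)
  C: rows 3-5 cols 4-6 -> outside (row miss)
Count covering = 1

Answer: 1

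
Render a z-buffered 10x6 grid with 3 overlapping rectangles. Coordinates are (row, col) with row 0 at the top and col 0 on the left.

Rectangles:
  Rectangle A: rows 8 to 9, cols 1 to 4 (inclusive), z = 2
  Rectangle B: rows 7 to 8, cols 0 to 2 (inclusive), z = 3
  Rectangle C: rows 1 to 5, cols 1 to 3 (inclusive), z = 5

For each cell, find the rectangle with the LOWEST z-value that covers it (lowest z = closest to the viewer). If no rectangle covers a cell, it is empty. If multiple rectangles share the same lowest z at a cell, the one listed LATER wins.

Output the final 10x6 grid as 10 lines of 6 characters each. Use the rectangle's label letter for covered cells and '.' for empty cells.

......
.CCC..
.CCC..
.CCC..
.CCC..
.CCC..
......
BBB...
BAAAA.
.AAAA.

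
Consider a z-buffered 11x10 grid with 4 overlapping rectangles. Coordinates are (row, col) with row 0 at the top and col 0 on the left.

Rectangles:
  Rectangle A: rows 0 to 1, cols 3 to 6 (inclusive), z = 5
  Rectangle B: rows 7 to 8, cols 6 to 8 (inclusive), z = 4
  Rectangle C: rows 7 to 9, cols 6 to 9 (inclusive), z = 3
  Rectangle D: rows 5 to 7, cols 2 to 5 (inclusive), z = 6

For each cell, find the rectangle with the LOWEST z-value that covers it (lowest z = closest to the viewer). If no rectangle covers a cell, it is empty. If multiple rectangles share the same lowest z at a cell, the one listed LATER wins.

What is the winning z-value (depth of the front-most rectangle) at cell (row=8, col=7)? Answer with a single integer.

Answer: 3

Derivation:
Check cell (8,7):
  A: rows 0-1 cols 3-6 -> outside (row miss)
  B: rows 7-8 cols 6-8 z=4 -> covers; best now B (z=4)
  C: rows 7-9 cols 6-9 z=3 -> covers; best now C (z=3)
  D: rows 5-7 cols 2-5 -> outside (row miss)
Winner: C at z=3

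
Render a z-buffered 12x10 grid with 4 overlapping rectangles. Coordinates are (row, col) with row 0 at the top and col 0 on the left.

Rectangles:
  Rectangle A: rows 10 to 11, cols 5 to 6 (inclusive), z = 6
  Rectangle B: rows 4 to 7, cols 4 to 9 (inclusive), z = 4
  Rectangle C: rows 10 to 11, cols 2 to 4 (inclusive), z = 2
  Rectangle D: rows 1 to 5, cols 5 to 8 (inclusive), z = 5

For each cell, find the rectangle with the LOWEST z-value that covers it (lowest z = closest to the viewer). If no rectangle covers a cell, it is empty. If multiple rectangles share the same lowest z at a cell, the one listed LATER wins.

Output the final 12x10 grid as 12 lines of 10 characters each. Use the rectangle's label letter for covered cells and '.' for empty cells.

..........
.....DDDD.
.....DDDD.
.....DDDD.
....BBBBBB
....BBBBBB
....BBBBBB
....BBBBBB
..........
..........
..CCCAA...
..CCCAA...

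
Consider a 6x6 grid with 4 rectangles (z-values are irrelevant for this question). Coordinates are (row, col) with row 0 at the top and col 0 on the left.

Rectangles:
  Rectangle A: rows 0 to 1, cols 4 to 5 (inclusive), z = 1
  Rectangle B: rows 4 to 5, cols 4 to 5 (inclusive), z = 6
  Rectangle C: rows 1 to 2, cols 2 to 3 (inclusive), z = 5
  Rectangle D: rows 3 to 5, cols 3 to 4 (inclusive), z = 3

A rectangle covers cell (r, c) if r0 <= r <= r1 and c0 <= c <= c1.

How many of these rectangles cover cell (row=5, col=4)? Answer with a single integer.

Answer: 2

Derivation:
Check cell (5,4):
  A: rows 0-1 cols 4-5 -> outside (row miss)
  B: rows 4-5 cols 4-5 -> covers
  C: rows 1-2 cols 2-3 -> outside (row miss)
  D: rows 3-5 cols 3-4 -> covers
Count covering = 2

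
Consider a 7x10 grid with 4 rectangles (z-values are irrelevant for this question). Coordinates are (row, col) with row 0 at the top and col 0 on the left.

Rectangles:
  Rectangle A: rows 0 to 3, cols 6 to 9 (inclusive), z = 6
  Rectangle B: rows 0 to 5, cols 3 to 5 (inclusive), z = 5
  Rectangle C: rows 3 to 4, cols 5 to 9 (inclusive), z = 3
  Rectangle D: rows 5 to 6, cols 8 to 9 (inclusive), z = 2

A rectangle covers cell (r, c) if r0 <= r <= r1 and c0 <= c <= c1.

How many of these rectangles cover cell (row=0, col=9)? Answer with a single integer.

Check cell (0,9):
  A: rows 0-3 cols 6-9 -> covers
  B: rows 0-5 cols 3-5 -> outside (col miss)
  C: rows 3-4 cols 5-9 -> outside (row miss)
  D: rows 5-6 cols 8-9 -> outside (row miss)
Count covering = 1

Answer: 1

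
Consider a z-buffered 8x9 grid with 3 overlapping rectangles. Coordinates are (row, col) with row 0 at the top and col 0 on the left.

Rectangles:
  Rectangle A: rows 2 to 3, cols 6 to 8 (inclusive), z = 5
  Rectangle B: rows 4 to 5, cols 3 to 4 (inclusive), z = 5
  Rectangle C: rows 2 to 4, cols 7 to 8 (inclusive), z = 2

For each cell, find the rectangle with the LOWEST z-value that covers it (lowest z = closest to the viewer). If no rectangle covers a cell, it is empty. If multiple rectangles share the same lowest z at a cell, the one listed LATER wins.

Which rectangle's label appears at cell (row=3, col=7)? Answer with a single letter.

Answer: C

Derivation:
Check cell (3,7):
  A: rows 2-3 cols 6-8 z=5 -> covers; best now A (z=5)
  B: rows 4-5 cols 3-4 -> outside (row miss)
  C: rows 2-4 cols 7-8 z=2 -> covers; best now C (z=2)
Winner: C at z=2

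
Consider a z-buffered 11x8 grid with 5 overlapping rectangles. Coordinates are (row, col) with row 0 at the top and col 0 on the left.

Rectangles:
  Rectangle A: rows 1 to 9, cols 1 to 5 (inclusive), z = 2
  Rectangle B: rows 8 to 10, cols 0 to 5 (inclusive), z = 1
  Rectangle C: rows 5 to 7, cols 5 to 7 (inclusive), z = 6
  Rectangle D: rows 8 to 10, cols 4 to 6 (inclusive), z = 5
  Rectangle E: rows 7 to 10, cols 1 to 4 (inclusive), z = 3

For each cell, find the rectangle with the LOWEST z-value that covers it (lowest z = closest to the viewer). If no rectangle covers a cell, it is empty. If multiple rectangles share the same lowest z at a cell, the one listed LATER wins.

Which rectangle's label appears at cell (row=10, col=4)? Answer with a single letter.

Check cell (10,4):
  A: rows 1-9 cols 1-5 -> outside (row miss)
  B: rows 8-10 cols 0-5 z=1 -> covers; best now B (z=1)
  C: rows 5-7 cols 5-7 -> outside (row miss)
  D: rows 8-10 cols 4-6 z=5 -> covers; best now B (z=1)
  E: rows 7-10 cols 1-4 z=3 -> covers; best now B (z=1)
Winner: B at z=1

Answer: B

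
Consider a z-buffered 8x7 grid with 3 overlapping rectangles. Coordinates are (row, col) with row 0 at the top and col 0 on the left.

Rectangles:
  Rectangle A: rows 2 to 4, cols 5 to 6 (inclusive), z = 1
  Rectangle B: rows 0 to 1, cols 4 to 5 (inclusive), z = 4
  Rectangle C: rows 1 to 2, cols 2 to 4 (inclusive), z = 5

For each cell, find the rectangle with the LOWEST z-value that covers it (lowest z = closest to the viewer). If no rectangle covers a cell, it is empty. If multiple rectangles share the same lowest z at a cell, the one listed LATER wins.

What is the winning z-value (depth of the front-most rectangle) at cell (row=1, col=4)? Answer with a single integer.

Check cell (1,4):
  A: rows 2-4 cols 5-6 -> outside (row miss)
  B: rows 0-1 cols 4-5 z=4 -> covers; best now B (z=4)
  C: rows 1-2 cols 2-4 z=5 -> covers; best now B (z=4)
Winner: B at z=4

Answer: 4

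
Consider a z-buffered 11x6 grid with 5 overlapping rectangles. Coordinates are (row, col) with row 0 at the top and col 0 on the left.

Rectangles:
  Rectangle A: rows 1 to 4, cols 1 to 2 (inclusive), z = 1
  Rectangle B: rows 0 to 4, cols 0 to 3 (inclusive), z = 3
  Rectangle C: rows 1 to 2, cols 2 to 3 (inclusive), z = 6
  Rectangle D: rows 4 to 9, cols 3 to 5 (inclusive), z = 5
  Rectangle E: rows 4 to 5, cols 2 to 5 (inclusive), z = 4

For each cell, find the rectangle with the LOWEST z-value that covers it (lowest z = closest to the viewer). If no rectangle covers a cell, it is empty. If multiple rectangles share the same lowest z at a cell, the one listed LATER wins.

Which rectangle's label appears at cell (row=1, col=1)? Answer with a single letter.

Answer: A

Derivation:
Check cell (1,1):
  A: rows 1-4 cols 1-2 z=1 -> covers; best now A (z=1)
  B: rows 0-4 cols 0-3 z=3 -> covers; best now A (z=1)
  C: rows 1-2 cols 2-3 -> outside (col miss)
  D: rows 4-9 cols 3-5 -> outside (row miss)
  E: rows 4-5 cols 2-5 -> outside (row miss)
Winner: A at z=1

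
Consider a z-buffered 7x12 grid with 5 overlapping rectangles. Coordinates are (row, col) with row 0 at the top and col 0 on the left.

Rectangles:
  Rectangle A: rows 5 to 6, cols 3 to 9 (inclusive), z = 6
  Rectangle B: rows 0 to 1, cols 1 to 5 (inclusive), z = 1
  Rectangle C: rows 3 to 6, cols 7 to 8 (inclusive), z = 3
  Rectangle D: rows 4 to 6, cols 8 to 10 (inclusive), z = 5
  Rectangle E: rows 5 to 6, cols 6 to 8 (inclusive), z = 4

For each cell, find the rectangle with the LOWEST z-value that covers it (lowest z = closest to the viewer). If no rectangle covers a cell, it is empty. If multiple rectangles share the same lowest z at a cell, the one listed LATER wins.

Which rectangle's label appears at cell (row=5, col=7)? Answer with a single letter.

Check cell (5,7):
  A: rows 5-6 cols 3-9 z=6 -> covers; best now A (z=6)
  B: rows 0-1 cols 1-5 -> outside (row miss)
  C: rows 3-6 cols 7-8 z=3 -> covers; best now C (z=3)
  D: rows 4-6 cols 8-10 -> outside (col miss)
  E: rows 5-6 cols 6-8 z=4 -> covers; best now C (z=3)
Winner: C at z=3

Answer: C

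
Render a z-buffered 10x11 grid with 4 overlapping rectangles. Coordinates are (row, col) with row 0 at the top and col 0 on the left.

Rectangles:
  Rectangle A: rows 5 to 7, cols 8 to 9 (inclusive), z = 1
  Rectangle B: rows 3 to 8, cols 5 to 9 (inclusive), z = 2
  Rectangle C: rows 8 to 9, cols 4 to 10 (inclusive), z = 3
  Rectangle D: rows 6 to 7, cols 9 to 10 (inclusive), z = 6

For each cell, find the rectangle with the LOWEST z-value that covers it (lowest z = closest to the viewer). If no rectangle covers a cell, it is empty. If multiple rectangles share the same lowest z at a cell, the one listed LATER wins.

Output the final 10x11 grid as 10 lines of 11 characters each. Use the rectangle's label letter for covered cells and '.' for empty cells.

...........
...........
...........
.....BBBBB.
.....BBBBB.
.....BBBAA.
.....BBBAAD
.....BBBAAD
....CBBBBBC
....CCCCCCC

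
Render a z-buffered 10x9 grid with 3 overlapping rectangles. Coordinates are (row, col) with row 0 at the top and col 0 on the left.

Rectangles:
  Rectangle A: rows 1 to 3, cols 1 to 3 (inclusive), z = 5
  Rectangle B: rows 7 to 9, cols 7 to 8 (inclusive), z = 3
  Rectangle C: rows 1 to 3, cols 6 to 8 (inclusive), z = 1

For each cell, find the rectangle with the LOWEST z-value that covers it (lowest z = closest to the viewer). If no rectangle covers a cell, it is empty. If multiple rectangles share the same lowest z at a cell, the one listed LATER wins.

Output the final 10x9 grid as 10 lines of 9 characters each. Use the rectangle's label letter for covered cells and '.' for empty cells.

.........
.AAA..CCC
.AAA..CCC
.AAA..CCC
.........
.........
.........
.......BB
.......BB
.......BB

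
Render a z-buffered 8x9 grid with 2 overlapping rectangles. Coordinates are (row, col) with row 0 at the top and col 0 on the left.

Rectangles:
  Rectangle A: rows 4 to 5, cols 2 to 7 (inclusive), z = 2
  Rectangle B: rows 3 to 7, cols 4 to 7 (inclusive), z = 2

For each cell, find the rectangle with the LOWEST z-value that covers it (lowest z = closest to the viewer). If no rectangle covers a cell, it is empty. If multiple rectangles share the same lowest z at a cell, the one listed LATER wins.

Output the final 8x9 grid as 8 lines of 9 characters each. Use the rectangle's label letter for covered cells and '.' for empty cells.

.........
.........
.........
....BBBB.
..AABBBB.
..AABBBB.
....BBBB.
....BBBB.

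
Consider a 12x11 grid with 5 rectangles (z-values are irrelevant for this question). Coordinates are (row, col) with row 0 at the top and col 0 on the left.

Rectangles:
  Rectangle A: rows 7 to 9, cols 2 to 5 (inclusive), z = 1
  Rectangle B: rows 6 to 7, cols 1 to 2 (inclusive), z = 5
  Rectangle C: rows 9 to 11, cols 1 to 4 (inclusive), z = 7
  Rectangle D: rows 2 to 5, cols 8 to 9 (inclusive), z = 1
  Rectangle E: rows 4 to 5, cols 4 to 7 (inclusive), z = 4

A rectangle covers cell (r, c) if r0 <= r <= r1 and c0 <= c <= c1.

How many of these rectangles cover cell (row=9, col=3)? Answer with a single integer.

Answer: 2

Derivation:
Check cell (9,3):
  A: rows 7-9 cols 2-5 -> covers
  B: rows 6-7 cols 1-2 -> outside (row miss)
  C: rows 9-11 cols 1-4 -> covers
  D: rows 2-5 cols 8-9 -> outside (row miss)
  E: rows 4-5 cols 4-7 -> outside (row miss)
Count covering = 2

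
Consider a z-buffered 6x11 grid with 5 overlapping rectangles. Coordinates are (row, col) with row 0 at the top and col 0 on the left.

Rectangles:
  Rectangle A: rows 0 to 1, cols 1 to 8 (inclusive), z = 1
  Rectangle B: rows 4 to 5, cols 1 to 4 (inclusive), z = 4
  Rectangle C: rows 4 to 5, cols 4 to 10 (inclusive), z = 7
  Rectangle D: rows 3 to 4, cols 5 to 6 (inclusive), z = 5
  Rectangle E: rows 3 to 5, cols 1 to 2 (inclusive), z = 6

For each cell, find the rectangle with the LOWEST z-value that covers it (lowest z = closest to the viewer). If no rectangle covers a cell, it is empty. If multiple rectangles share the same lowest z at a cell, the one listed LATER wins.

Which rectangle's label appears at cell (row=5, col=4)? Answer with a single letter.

Answer: B

Derivation:
Check cell (5,4):
  A: rows 0-1 cols 1-8 -> outside (row miss)
  B: rows 4-5 cols 1-4 z=4 -> covers; best now B (z=4)
  C: rows 4-5 cols 4-10 z=7 -> covers; best now B (z=4)
  D: rows 3-4 cols 5-6 -> outside (row miss)
  E: rows 3-5 cols 1-2 -> outside (col miss)
Winner: B at z=4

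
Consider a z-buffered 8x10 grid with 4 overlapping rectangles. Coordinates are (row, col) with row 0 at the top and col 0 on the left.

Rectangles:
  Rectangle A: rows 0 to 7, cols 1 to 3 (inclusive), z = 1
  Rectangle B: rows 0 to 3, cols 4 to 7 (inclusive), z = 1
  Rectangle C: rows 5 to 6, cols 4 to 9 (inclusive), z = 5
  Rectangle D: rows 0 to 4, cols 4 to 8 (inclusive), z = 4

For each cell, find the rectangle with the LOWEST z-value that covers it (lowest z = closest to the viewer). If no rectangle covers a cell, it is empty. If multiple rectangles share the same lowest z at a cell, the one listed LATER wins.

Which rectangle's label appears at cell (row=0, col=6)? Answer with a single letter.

Check cell (0,6):
  A: rows 0-7 cols 1-3 -> outside (col miss)
  B: rows 0-3 cols 4-7 z=1 -> covers; best now B (z=1)
  C: rows 5-6 cols 4-9 -> outside (row miss)
  D: rows 0-4 cols 4-8 z=4 -> covers; best now B (z=1)
Winner: B at z=1

Answer: B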